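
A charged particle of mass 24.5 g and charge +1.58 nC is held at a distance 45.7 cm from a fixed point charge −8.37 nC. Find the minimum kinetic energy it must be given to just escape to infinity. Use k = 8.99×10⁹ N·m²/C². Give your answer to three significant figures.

To just escape, total mechanical energy must reach zero at infinity: ½mv²_min + U = 0, so ½mv²_min = −U = |kQq|/r.
|U| = |kQq|/r = (8.99×10⁹ N·m²/C²)(8.37×10⁻⁹)(1.58×10⁻⁹)/(0.457) = 2.60×10⁻⁷ J.

2.60×10⁻⁷ J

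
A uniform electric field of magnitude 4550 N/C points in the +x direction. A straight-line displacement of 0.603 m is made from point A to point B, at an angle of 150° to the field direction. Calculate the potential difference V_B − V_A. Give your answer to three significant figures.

Only the component of displacement along E changes the potential: ΔV = −E·d·cosθ.
ΔV = −(4550 V/m)(0.603 m)cos150° = 2380 V.

2380 V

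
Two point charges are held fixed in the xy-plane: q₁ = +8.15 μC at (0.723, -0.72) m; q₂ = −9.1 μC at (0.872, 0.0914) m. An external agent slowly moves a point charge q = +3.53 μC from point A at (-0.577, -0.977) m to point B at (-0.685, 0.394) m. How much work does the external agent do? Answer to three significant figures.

-0.0728 J

For quasistatic motion the external work equals the change in potential energy: W_ext = qΔV = q(V_B − V_A).
At A: distances to the source charges are 1.33 m, 1.80 m; V_A = Σ kqᵢ/rᵢ = 9850 V.
At B: distances to the source charges are 1.80 m, 1.59 m; V_B = Σ kqᵢ/rᵢ = -1.08×10⁴ V.
ΔV = V_B − V_A = -2.06×10⁴ V.
W_ext = qΔV = (3.53×10⁻⁶ C)(-2.06×10⁴ V) = -0.0728 J.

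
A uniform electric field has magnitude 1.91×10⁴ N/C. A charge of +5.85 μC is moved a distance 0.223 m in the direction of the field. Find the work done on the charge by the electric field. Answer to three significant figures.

The potential change for a displacement 0.223 m in the direction of the field is ΔV = −Ed = -4260 V.
W_field = −qΔV = 0.0249 J.

0.0249 J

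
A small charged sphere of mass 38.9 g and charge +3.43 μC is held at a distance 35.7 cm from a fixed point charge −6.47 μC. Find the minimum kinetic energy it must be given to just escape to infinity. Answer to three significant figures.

0.559 J

To just escape, total mechanical energy must reach zero at infinity: ½mv²_min + U = 0, so ½mv²_min = −U = |kQq|/r.
|U| = |kQq|/r = (8.99×10⁹ N·m²/C²)(6.47×10⁻⁶)(3.43×10⁻⁶)/(0.357) = 0.559 J.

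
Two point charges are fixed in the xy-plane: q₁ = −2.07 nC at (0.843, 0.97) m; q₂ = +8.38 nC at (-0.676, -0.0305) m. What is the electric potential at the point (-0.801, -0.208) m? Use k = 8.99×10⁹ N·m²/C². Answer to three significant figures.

Electric potential is a scalar, so the contributions from each charge add algebraically: V = Σ kqᵢ/rᵢ.
Distances from the field point to each charge: r₁ = 2.02 m, r₂ = 0.217 m.
V = k[(-2.07×10⁻⁹)/(2.02) + (8.38×10⁻⁹)/(0.217)] = 338 V.

338 V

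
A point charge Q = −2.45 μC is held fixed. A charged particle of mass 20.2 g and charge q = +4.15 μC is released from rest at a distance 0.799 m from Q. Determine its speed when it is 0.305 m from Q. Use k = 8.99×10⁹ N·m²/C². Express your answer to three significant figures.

4.28 m/s

Only the electrostatic force acts, so mechanical energy is conserved: ½mv² = U₁ − U₂ = kQq(1/r₁ − 1/r₂).
U₁ − U₂ = (8.99×10⁹ N·m²/C²)(-2.45×10⁻⁶ C)(4.15×10⁻⁶ C)(1/0.799 − 1/0.305) = 0.185 J.
v = √(2·0.185/0.0202) = 4.28 m/s.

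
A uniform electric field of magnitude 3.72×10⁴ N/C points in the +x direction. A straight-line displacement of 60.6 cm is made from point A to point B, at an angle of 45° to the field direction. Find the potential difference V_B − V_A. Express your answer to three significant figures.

Only the component of displacement along E changes the potential: ΔV = −E·d·cosθ.
ΔV = −(3.72×10⁴ V/m)(0.606 m)cos45° = -1.59×10⁴ V.

-1.59×10⁴ V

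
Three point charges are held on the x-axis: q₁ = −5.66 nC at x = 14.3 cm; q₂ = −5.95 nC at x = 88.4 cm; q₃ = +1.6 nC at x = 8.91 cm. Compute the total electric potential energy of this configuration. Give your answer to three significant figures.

-1.21×10⁻⁶ J

The work to assemble the configuration equals its total potential energy, U = Σ kqᵢqⱼ/rᵢⱼ over all pairs.
Pair separations: r₁₂ = 0.741 m, r₁₃ = 0.0539 m, r₂₃ = 0.795 m.
U = (4.09×10⁻⁷) + (-1.51×10⁻⁶) + (-1.08×10⁻⁷) = -1.21×10⁻⁶ J.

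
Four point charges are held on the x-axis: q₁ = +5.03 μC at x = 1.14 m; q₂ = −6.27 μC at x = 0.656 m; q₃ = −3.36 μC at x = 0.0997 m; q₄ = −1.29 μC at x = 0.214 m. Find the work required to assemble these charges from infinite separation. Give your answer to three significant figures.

The work to assemble the configuration equals its total potential energy, U = Σ kqᵢqⱼ/rᵢⱼ over all pairs.
Pair separations: r₁₂ = 0.484 m, r₁₃ = 1.04 m, r₁₄ = 0.926 m, r₂₃ = 0.556 m, r₂₄ = 0.442 m, r₃₄ = 0.114 m.
Summing all 6 pair terms gives U = 0.0510 J.

0.0510 J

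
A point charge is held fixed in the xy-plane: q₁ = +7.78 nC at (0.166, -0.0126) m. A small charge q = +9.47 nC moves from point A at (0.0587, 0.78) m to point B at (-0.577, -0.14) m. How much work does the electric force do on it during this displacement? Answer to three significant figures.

The work done by the electric force is W_field = −ΔU = −q(V_B − V_A) = q(V_A − V_B).
At A: distance to the source charge is 0.800 m; V_A = kq₁/r = 87.4 V.
At B: distance to the source charge is 0.754 m; V_B = kq₁/r = 92.8 V.
ΔV = V_B − V_A = 5.33 V.
W_field = −qΔV = −(9.47×10⁻⁹ C)(5.33 V) = -5.05×10⁻⁸ J.

-5.05×10⁻⁸ J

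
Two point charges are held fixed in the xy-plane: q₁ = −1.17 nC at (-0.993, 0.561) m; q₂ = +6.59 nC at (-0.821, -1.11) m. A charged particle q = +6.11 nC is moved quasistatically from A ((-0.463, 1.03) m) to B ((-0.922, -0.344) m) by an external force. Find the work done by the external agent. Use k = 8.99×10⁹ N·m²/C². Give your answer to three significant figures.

For quasistatic motion the external work equals the change in potential energy: W_ext = qΔV = q(V_B − V_A).
At A: distances to the source charges are 0.708 m, 2.17 m; V_A = Σ kqᵢ/rᵢ = 12.4 V.
At B: distances to the source charges are 0.908 m, 0.773 m; V_B = Σ kqᵢ/rᵢ = 65.1 V.
ΔV = V_B − V_A = 52.6 V.
W_ext = qΔV = (6.11×10⁻⁹ C)(52.6 V) = 3.22×10⁻⁷ J.

3.22×10⁻⁷ J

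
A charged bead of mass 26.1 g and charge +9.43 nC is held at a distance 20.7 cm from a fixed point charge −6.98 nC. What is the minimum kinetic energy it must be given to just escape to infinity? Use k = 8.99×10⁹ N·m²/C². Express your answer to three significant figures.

2.86×10⁻⁶ J

To just escape, total mechanical energy must reach zero at infinity: ½mv²_min + U = 0, so ½mv²_min = −U = |kQq|/r.
|U| = |kQq|/r = (8.99×10⁹ N·m²/C²)(6.98×10⁻⁹)(9.43×10⁻⁹)/(0.207) = 2.86×10⁻⁶ J.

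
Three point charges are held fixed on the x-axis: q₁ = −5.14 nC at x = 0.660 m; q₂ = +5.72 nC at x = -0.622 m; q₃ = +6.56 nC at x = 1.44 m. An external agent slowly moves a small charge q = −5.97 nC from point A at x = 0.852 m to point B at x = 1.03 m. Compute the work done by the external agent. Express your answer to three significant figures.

-9.29×10⁻⁷ J

For quasistatic motion the external work equals the change in potential energy: W_ext = qΔV = q(V_B − V_A).
At A: distances to the source charges are 0.192 m, 1.47 m, 0.588 m; V_A = Σ kqᵢ/rᵢ = -105 V.
At B: distances to the source charges are 0.370 m, 1.65 m, 0.410 m; V_B = Σ kqᵢ/rᵢ = 50.1 V.
ΔV = V_B − V_A = 156 V.
W_ext = qΔV = (-5.97×10⁻⁹ C)(156 V) = -9.29×10⁻⁷ J.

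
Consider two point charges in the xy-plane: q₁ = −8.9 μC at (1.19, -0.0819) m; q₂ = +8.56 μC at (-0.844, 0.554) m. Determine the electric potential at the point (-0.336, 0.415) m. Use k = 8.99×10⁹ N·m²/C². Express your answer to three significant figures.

The total potential is the scalar sum of each charge's contribution, V = Σ kqᵢ/rᵢ.
Distances from the field point to each charge: r₁ = 1.60 m, r₂ = 0.527 m.
V = k[(-8.90×10⁻⁶)/(1.60) + (8.56×10⁻⁶)/(0.527)] = 9.63×10⁴ V.

9.63×10⁴ V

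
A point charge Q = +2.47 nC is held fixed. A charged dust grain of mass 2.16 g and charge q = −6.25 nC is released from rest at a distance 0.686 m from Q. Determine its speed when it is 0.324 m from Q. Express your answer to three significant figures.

0.0145 m/s

Only the electrostatic force acts, so mechanical energy is conserved: ½mv² = U₁ − U₂ = kQq(1/r₁ − 1/r₂).
U₁ − U₂ = (8.99×10⁹ N·m²/C²)(2.47×10⁻⁹ C)(-6.25×10⁻⁹ C)(1/0.686 − 1/0.324) = 2.26×10⁻⁷ J.
v = √(2·2.26×10⁻⁷/2.16×10⁻³) = 0.0145 m/s.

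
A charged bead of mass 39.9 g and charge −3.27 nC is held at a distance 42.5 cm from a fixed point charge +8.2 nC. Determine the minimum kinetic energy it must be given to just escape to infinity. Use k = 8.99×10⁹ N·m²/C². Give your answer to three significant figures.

5.67×10⁻⁷ J

To just escape, total mechanical energy must reach zero at infinity: ½mv²_min + U = 0, so ½mv²_min = −U = |kQq|/r.
|U| = |kQq|/r = (8.99×10⁹ N·m²/C²)(8.20×10⁻⁹)(3.27×10⁻⁹)/(0.425) = 5.67×10⁻⁷ J.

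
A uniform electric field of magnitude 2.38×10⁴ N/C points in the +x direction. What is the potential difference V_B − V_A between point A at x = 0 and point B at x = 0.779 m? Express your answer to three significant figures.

In a uniform field, potential decreases in the direction of E: V_B − V_A = −E·Δx.
V_B − V_A = −(2.38×10⁴ V/m)(0.779 m) = -1.85×10⁴ V.

-1.85×10⁴ V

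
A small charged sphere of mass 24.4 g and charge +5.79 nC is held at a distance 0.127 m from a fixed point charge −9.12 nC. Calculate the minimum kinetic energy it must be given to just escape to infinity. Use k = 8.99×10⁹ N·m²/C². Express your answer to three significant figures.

3.74×10⁻⁶ J

To just escape, total mechanical energy must reach zero at infinity: ½mv²_min + U = 0, so ½mv²_min = −U = |kQq|/r.
|U| = |kQq|/r = (8.99×10⁹ N·m²/C²)(9.12×10⁻⁹)(5.79×10⁻⁹)/(0.127) = 3.74×10⁻⁶ J.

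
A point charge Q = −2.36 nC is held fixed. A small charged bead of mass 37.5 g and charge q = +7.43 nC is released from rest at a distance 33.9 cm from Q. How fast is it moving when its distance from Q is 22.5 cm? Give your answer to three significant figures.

3.54×10⁻³ m/s

Only the electrostatic force acts, so mechanical energy is conserved: ½mv² = U₁ − U₂ = kQq(1/r₁ − 1/r₂).
U₁ − U₂ = (8.99×10⁹ N·m²/C²)(-2.36×10⁻⁹ C)(7.43×10⁻⁹ C)(1/0.339 − 1/0.225) = 2.36×10⁻⁷ J.
v = √(2·2.36×10⁻⁷/0.0375) = 3.54×10⁻³ m/s.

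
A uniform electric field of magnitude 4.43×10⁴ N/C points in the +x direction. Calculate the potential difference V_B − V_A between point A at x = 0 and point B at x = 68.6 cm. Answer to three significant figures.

-3.04×10⁴ V

In a uniform field, potential decreases in the direction of E: V_B − V_A = −E·Δx.
V_B − V_A = −(4.43×10⁴ V/m)(0.686 m) = -3.04×10⁴ V.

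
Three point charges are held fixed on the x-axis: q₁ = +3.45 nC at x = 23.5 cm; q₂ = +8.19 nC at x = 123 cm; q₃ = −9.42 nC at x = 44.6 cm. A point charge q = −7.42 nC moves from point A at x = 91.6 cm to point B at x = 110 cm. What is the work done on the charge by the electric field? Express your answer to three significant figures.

The work done by the electric force is W_field = −ΔU = −q(V_B − V_A) = q(V_A − V_B).
At A: distances to the source charges are 0.681 m, 0.314 m, 0.470 m; V_A = Σ kqᵢ/rᵢ = 99.8 V.
At B: distances to the source charges are 0.865 m, 0.130 m, 0.654 m; V_B = Σ kqᵢ/rᵢ = 473 V.
ΔV = V_B − V_A = 373 V.
W_field = −qΔV = −(-7.42×10⁻⁹ C)(373 V) = 2.77×10⁻⁶ J.

2.77×10⁻⁶ J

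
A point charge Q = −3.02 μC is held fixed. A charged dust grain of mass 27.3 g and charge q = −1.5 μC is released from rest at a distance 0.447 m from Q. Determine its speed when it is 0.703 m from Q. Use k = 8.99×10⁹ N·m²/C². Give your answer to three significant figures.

1.56 m/s

Only the electrostatic force acts, so mechanical energy is conserved: ½mv² = U₁ − U₂ = kQq(1/r₁ − 1/r₂).
U₁ − U₂ = (8.99×10⁹ N·m²/C²)(-3.02×10⁻⁶ C)(-1.50×10⁻⁶ C)(1/0.447 − 1/0.703) = 0.0332 J.
v = √(2·0.0332/0.0273) = 1.56 m/s.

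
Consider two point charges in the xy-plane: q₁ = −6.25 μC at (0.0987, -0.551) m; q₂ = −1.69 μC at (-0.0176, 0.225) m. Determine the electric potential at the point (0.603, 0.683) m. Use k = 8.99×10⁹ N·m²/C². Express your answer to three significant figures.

-6.18×10⁴ V

Electric potential is a scalar, so the contributions from each charge add algebraically: V = Σ kqᵢ/rᵢ.
Distances from the field point to each charge: r₁ = 1.33 m, r₂ = 0.771 m.
V = k[(-6.25×10⁻⁶)/(1.33) + (-1.69×10⁻⁶)/(0.771)] = -6.18×10⁴ V.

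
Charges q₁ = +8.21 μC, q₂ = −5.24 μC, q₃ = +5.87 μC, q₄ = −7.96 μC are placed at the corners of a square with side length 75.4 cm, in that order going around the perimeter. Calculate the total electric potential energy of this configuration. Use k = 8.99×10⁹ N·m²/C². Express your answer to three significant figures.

-1.46 J

The assembly work is the sum of pairwise potential energies, U = Σ_{i<j} kqᵢqⱼ/rᵢⱼ.
The four side pairs have separation 0.754 m and the two diagonal pairs 1.07 m.
Summing all 6 pair terms gives U = -1.46 J.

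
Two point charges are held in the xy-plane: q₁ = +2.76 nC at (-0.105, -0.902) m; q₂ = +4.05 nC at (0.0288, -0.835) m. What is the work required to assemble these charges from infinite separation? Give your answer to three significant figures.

6.72×10⁻⁷ J

The assembly work is the sum of pairwise potential energies, U = Σ_{i<j} kqᵢqⱼ/rᵢⱼ.
Pair separations: r₁₂ = 0.150 m.
U = (6.72×10⁻⁷) = 6.72×10⁻⁷ J.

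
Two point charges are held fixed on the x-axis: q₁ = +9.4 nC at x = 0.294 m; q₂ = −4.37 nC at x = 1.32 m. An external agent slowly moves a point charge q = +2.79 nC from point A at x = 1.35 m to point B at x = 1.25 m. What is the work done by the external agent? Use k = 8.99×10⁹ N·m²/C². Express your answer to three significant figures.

2.11×10⁻⁶ J

For quasistatic motion the external work equals the change in potential energy: W_ext = qΔV = q(V_B − V_A).
At A: distances to the source charges are 1.06 m, 0.0300 m; V_A = Σ kqᵢ/rᵢ = -1230 V.
At B: distances to the source charges are 0.956 m, 0.0700 m; V_B = Σ kqᵢ/rᵢ = -473 V.
ΔV = V_B − V_A = 757 V.
W_ext = qΔV = (2.79×10⁻⁹ C)(757 V) = 2.11×10⁻⁶ J.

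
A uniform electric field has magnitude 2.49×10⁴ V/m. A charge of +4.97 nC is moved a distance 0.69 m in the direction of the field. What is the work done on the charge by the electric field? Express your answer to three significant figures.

8.54×10⁻⁵ J

The potential change for a displacement 0.69 m in the direction of the field is ΔV = −Ed = -1.72×10⁴ V.
W_field = −qΔV = 8.54×10⁻⁵ J.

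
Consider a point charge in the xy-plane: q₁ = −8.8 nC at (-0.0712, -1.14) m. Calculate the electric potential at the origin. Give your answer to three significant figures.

-69.3 V

Electric potential is a scalar, so the contributions from each charge add algebraically: V = Σ kqᵢ/rᵢ.
Distances from the field point to each charge: r₁ = 1.14 m.
V = k[(-8.80×10⁻⁹)/(1.14)] = -69.3 V.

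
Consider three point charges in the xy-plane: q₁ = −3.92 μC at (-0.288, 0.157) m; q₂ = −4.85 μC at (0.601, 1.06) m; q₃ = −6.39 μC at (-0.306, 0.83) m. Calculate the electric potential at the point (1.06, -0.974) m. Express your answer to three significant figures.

-6.63×10⁴ V

Electric potential is a scalar, so the contributions from each charge add algebraically: V = Σ kqᵢ/rᵢ.
Distances from the field point to each charge: r₁ = 1.76 m, r₂ = 2.09 m, r₃ = 2.26 m.
V = k[(-3.92×10⁻⁶)/(1.76) + (-4.85×10⁻⁶)/(2.09) + (-6.39×10⁻⁶)/(2.26)] = -6.63×10⁴ V.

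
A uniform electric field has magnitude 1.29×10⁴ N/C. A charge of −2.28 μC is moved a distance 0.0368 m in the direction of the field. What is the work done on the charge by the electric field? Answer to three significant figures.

The potential change for a displacement 0.0368 m in the direction of the field is ΔV = −Ed = -475 V.
W_field = −qΔV = -1.08×10⁻³ J.

-1.08×10⁻³ J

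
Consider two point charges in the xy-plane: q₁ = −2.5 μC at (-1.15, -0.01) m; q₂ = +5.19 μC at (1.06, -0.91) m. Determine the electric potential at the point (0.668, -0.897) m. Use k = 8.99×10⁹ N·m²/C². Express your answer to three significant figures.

1.08×10⁵ V

The total potential is the scalar sum of each charge's contribution, V = Σ kqᵢ/rᵢ.
Distances from the field point to each charge: r₁ = 2.02 m, r₂ = 0.392 m.
V = k[(-2.50×10⁻⁶)/(2.02) + (5.19×10⁻⁶)/(0.392)] = 1.08×10⁵ V.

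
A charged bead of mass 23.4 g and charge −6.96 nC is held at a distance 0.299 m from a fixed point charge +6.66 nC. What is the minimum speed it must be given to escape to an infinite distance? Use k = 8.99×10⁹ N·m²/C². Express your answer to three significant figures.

To just escape, total mechanical energy must reach zero at infinity: ½mv²_min + U = 0, so ½mv²_min = −U = |kQq|/r.
|U| = |kQq|/r = (8.99×10⁹ N·m²/C²)(6.66×10⁻⁹)(6.96×10⁻⁹)/(0.299) = 1.39×10⁻⁶ J.
v_min = √(2|U|/m) = √(2·1.39×10⁻⁶/0.0234) = 0.0109 m/s.

0.0109 m/s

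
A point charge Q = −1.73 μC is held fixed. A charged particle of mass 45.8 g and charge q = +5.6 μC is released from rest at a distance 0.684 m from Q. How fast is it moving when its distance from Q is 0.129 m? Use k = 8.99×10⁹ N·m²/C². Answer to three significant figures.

Only the electrostatic force acts, so mechanical energy is conserved: ½mv² = U₁ − U₂ = kQq(1/r₁ − 1/r₂).
U₁ − U₂ = (8.99×10⁹ N·m²/C²)(-1.73×10⁻⁶ C)(5.60×10⁻⁶ C)(1/0.684 − 1/0.129) = 0.548 J.
v = √(2·0.548/0.0458) = 4.89 m/s.

4.89 m/s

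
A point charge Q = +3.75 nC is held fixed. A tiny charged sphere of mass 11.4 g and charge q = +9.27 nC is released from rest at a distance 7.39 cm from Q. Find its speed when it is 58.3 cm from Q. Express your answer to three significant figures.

Only the electrostatic force acts, so mechanical energy is conserved: ½mv² = U₁ − U₂ = kQq(1/r₁ − 1/r₂).
U₁ − U₂ = (8.99×10⁹ N·m²/C²)(3.75×10⁻⁹ C)(9.27×10⁻⁹ C)(1/0.0739 − 1/0.583) = 3.69×10⁻⁶ J.
v = √(2·3.69×10⁻⁶/0.0114) = 0.0255 m/s.

0.0255 m/s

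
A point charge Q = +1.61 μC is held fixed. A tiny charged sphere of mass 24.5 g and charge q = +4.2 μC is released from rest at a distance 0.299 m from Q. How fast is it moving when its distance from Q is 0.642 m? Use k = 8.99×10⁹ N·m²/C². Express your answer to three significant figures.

2.98 m/s

Only the electrostatic force acts, so mechanical energy is conserved: ½mv² = U₁ − U₂ = kQq(1/r₁ − 1/r₂).
U₁ − U₂ = (8.99×10⁹ N·m²/C²)(1.61×10⁻⁶ C)(4.20×10⁻⁶ C)(1/0.299 − 1/0.642) = 0.109 J.
v = √(2·0.109/0.0245) = 2.98 m/s.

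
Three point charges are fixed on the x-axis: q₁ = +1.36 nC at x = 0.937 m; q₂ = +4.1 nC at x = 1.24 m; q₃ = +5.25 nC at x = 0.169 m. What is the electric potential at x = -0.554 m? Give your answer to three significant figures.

94.0 V

Electric potential is a scalar, so the contributions from each charge add algebraically: V = Σ kqᵢ/rᵢ.
Distances from the field point to each charge: r₁ = 1.49 m, r₂ = 1.79 m, r₃ = 0.723 m.
V = k[(1.36×10⁻⁹)/(1.49) + (4.10×10⁻⁹)/(1.79) + (5.25×10⁻⁹)/(0.723)] = 94.0 V.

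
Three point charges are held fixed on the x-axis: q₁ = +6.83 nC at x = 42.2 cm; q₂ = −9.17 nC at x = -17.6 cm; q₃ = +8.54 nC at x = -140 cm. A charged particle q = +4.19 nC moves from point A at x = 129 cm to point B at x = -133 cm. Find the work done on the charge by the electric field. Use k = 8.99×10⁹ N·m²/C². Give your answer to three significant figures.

-4.26×10⁻⁶ J

The work done by the electric force is W_field = −ΔU = −q(V_B − V_A) = q(V_A − V_B).
At A: distances to the source charges are 0.868 m, 1.47 m, 2.69 m; V_A = Σ kqᵢ/rᵢ = 43.0 V.
At B: distances to the source charges are 1.75 m, 1.15 m, 0.0700 m; V_B = Σ kqᵢ/rᵢ = 1060 V.
ΔV = V_B − V_A = 1020 V.
W_field = −qΔV = −(4.19×10⁻⁹ C)(1020 V) = -4.26×10⁻⁶ J.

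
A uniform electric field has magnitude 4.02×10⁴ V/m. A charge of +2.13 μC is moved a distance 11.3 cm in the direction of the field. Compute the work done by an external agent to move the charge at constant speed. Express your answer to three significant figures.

The potential change for a displacement 11.3 cm in the direction of the field is ΔV = −Ed = -4540 V.
W_ext = qΔV = -9.68×10⁻³ J.

-9.68×10⁻³ J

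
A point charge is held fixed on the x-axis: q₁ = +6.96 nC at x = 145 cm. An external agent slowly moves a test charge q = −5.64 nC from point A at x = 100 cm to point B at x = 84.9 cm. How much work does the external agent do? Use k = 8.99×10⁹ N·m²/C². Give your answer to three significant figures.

1.97×10⁻⁷ J

For quasistatic motion the external work equals the change in potential energy: W_ext = qΔV = q(V_B − V_A).
At A: distance to the source charge is 0.450 m; V_A = kq₁/r = 139 V.
At B: distance to the source charge is 0.601 m; V_B = kq₁/r = 104 V.
ΔV = V_B − V_A = -34.9 V.
W_ext = qΔV = (-5.64×10⁻⁹ C)(-34.9 V) = 1.97×10⁻⁷ J.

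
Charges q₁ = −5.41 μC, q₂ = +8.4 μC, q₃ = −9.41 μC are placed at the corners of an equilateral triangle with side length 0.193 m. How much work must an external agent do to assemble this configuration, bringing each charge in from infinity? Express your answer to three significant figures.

-3.43 J

The assembly work is the sum of pairwise potential energies, U = Σ_{i<j} kqᵢqⱼ/rᵢⱼ.
All three pair separations equal the side length, 0.193 m.
U = (-2.12) + (2.37) + (-3.68) = -3.43 J.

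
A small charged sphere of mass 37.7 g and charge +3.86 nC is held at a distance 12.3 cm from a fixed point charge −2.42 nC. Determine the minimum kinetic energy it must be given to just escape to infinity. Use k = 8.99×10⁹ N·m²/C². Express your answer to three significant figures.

6.83×10⁻⁷ J

To just escape, total mechanical energy must reach zero at infinity: ½mv²_min + U = 0, so ½mv²_min = −U = |kQq|/r.
|U| = |kQq|/r = (8.99×10⁹ N·m²/C²)(2.42×10⁻⁹)(3.86×10⁻⁹)/(0.123) = 6.83×10⁻⁷ J.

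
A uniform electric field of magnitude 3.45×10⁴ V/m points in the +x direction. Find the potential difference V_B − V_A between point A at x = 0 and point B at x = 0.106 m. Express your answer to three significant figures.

In a uniform field, potential decreases in the direction of E: V_B − V_A = −E·Δx.
V_B − V_A = −(3.45×10⁴ V/m)(0.106 m) = -3660 V.

-3660 V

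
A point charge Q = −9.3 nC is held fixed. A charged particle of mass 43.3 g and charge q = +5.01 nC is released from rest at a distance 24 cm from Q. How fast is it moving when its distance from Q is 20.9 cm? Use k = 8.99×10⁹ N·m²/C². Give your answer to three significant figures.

3.46×10⁻³ m/s

Only the electrostatic force acts, so mechanical energy is conserved: ½mv² = U₁ − U₂ = kQq(1/r₁ − 1/r₂).
U₁ − U₂ = (8.99×10⁹ N·m²/C²)(-9.30×10⁻⁹ C)(5.01×10⁻⁹ C)(1/0.240 − 1/0.209) = 2.59×10⁻⁷ J.
v = √(2·2.59×10⁻⁷/0.0433) = 3.46×10⁻³ m/s.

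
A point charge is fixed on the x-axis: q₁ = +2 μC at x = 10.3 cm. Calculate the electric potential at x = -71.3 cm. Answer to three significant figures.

2.20×10⁴ V

Electric potential is a scalar, so the contributions from each charge add algebraically: V = Σ kqᵢ/rᵢ.
V = k[(2.00×10⁻⁶)/(0.816)] = 2.20×10⁴ V.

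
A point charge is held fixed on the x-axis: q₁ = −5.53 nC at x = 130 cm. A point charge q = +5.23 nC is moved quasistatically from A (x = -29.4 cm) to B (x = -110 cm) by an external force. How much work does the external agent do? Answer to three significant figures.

For quasistatic motion the external work equals the change in potential energy: W_ext = qΔV = q(V_B − V_A).
At A: distance to the source charge is 1.59 m; V_A = kq₁/r = -31.2 V.
At B: distance to the source charge is 2.40 m; V_B = kq₁/r = -20.7 V.
ΔV = V_B − V_A = 10.5 V.
W_ext = qΔV = (5.23×10⁻⁹ C)(10.5 V) = 5.48×10⁻⁸ J.

5.48×10⁻⁸ J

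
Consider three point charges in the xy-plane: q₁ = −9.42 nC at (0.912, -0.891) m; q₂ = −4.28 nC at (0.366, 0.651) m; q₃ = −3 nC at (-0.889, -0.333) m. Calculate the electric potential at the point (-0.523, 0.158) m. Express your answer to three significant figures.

Electric potential is a scalar, so the contributions from each charge add algebraically: V = Σ kqᵢ/rᵢ.
Distances from the field point to each charge: r₁ = 1.78 m, r₂ = 1.02 m, r₃ = 0.612 m.
V = k[(-9.42×10⁻⁹)/(1.78) + (-4.28×10⁻⁹)/(1.02) + (-3.00×10⁻⁹)/(0.612)] = -130 V.

-130 V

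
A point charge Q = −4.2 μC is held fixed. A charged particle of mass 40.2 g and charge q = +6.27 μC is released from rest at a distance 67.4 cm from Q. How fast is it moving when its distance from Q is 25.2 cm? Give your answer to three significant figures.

Only the electrostatic force acts, so mechanical energy is conserved: ½mv² = U₁ − U₂ = kQq(1/r₁ − 1/r₂).
U₁ − U₂ = (8.99×10⁹ N·m²/C²)(-4.20×10⁻⁶ C)(6.27×10⁻⁶ C)(1/0.674 − 1/0.252) = 0.588 J.
v = √(2·0.588/0.0402) = 5.41 m/s.

5.41 m/s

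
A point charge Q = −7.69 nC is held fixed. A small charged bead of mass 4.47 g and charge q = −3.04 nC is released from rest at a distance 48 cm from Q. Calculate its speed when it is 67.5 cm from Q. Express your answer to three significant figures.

Only the electrostatic force acts, so mechanical energy is conserved: ½mv² = U₁ − U₂ = kQq(1/r₁ − 1/r₂).
U₁ − U₂ = (8.99×10⁹ N·m²/C²)(-7.69×10⁻⁹ C)(-3.04×10⁻⁹ C)(1/0.480 − 1/0.675) = 1.26×10⁻⁷ J.
v = √(2·1.26×10⁻⁷/4.47×10⁻³) = 7.52×10⁻³ m/s.

7.52×10⁻³ m/s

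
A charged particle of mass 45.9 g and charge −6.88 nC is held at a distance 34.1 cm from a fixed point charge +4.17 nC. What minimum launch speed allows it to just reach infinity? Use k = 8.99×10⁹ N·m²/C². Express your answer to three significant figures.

To just escape, total mechanical energy must reach zero at infinity: ½mv²_min + U = 0, so ½mv²_min = −U = |kQq|/r.
|U| = |kQq|/r = (8.99×10⁹ N·m²/C²)(4.17×10⁻⁹)(6.88×10⁻⁹)/(0.341) = 7.56×10⁻⁷ J.
v_min = √(2|U|/m) = √(2·7.56×10⁻⁷/0.0459) = 5.74×10⁻³ m/s.

5.74×10⁻³ m/s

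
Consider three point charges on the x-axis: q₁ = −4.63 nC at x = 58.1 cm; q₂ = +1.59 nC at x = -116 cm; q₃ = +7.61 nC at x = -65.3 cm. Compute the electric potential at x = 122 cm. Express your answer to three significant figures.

The total potential is the scalar sum of each charge's contribution, V = Σ kqᵢ/rᵢ.
Distances from the field point to each charge: r₁ = 0.639 m, r₂ = 2.38 m, r₃ = 1.87 m.
V = k[(-4.63×10⁻⁹)/(0.639) + (1.59×10⁻⁹)/(2.38) + (7.61×10⁻⁹)/(1.87)] = -22.6 V.

-22.6 V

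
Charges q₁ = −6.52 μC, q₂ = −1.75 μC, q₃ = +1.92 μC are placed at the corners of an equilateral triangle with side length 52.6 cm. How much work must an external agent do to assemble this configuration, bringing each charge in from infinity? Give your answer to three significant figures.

The work to assemble the configuration equals its total potential energy, U = Σ kqᵢqⱼ/rᵢⱼ over all pairs.
All three pair separations equal the side length, 0.526 m.
U = (0.195) + (-0.214) + (-0.0574) = -0.0764 J.

-0.0764 J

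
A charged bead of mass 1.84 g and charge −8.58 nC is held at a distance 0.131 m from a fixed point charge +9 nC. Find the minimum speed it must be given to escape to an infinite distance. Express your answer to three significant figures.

To just escape, total mechanical energy must reach zero at infinity: ½mv²_min + U = 0, so ½mv²_min = −U = |kQq|/r.
|U| = |kQq|/r = (8.99×10⁹ N·m²/C²)(9.00×10⁻⁹)(8.58×10⁻⁹)/(0.131) = 5.30×10⁻⁶ J.
v_min = √(2|U|/m) = √(2·5.30×10⁻⁶/1.84×10⁻³) = 0.0759 m/s.

0.0759 m/s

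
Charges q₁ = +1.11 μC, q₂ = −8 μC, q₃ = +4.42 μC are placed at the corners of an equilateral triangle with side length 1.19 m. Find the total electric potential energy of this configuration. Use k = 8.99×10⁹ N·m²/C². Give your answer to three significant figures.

-0.297 J

The assembly work is the sum of pairwise potential energies, U = Σ_{i<j} kqᵢqⱼ/rᵢⱼ.
All three pair separations equal the side length, 1.19 m.
U = (-0.0671) + (0.0371) + (-0.267) = -0.297 J.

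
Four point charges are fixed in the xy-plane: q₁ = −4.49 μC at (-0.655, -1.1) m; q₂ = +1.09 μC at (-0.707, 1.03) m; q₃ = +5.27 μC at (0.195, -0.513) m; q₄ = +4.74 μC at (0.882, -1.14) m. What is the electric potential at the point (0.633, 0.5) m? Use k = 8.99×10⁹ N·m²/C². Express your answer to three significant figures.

The total potential is the scalar sum of each charge's contribution, V = Σ kqᵢ/rᵢ.
Distances from the field point to each charge: r₁ = 2.05 m, r₂ = 1.44 m, r₃ = 1.10 m, r₄ = 1.66 m.
V = k[(-4.49×10⁻⁶)/(2.05) + (1.09×10⁻⁶)/(1.44) + (5.27×10⁻⁶)/(1.10) + (4.74×10⁻⁶)/(1.66)] = 5.58×10⁴ V.

5.58×10⁴ V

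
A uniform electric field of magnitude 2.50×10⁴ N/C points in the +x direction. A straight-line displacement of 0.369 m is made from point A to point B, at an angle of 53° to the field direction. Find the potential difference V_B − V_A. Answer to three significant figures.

-5550 V

Only the component of displacement along E changes the potential: ΔV = −E·d·cosθ.
ΔV = −(2.50×10⁴ V/m)(0.369 m)cos53° = -5550 V.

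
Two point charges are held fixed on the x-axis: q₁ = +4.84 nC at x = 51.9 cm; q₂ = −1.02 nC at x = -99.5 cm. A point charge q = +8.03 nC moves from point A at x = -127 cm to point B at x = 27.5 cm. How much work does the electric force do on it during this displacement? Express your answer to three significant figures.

The work done by the electric force is W_field = −ΔU = −q(V_B − V_A) = q(V_A − V_B).
At A: distances to the source charges are 1.79 m, 0.275 m; V_A = Σ kqᵢ/rᵢ = -9.02 V.
At B: distances to the source charges are 0.244 m, 1.27 m; V_B = Σ kqᵢ/rᵢ = 171 V.
ΔV = V_B − V_A = 180 V.
W_field = −qΔV = −(8.03×10⁻⁹ C)(180 V) = -1.45×10⁻⁶ J.

-1.45×10⁻⁶ J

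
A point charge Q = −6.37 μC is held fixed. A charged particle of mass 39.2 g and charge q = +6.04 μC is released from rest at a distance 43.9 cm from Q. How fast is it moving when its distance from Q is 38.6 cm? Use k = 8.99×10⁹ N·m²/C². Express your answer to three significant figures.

2.35 m/s

Only the electrostatic force acts, so mechanical energy is conserved: ½mv² = U₁ − U₂ = kQq(1/r₁ − 1/r₂).
U₁ − U₂ = (8.99×10⁹ N·m²/C²)(-6.37×10⁻⁶ C)(6.04×10⁻⁶ C)(1/0.439 − 1/0.386) = 0.108 J.
v = √(2·0.108/0.0392) = 2.35 m/s.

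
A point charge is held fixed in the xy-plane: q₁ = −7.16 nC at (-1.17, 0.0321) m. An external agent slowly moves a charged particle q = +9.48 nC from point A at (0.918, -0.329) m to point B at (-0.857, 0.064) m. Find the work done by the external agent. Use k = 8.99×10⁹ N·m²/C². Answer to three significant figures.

For quasistatic motion the external work equals the change in potential energy: W_ext = qΔV = q(V_B − V_A).
At A: distance to the source charge is 2.12 m; V_A = kq₁/r = -30.4 V.
At B: distance to the source charge is 0.315 m; V_B = kq₁/r = -205 V.
ΔV = V_B − V_A = -174 V.
W_ext = qΔV = (9.48×10⁻⁹ C)(-174 V) = -1.65×10⁻⁶ J.

-1.65×10⁻⁶ J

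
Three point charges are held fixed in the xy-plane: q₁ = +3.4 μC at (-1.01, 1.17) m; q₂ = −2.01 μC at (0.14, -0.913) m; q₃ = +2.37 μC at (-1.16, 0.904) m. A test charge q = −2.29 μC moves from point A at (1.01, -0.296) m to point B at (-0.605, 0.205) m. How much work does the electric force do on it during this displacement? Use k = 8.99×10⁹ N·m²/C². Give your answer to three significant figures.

0.0818 J

The work done by the electric force is W_field = −ΔU = −q(V_B − V_A) = q(V_A − V_B).
At A: distances to the source charges are 2.50 m, 1.07 m, 2.48 m; V_A = Σ kqᵢ/rᵢ = 3900 V.
At B: distances to the source charges are 1.05 m, 1.34 m, 0.893 m; V_B = Σ kqᵢ/rᵢ = 3.96×10⁴ V.
ΔV = V_B − V_A = 3.57×10⁴ V.
W_field = −qΔV = −(-2.29×10⁻⁶ C)(3.57×10⁴ V) = 0.0818 J.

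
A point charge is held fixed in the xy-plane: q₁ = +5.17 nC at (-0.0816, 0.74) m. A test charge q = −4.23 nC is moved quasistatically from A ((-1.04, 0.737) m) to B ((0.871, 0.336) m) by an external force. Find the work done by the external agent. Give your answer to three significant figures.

For quasistatic motion the external work equals the change in potential energy: W_ext = qΔV = q(V_B − V_A).
At A: distance to the source charge is 0.958 m; V_A = kq₁/r = 48.5 V.
At B: distance to the source charge is 1.03 m; V_B = kq₁/r = 44.9 V.
ΔV = V_B − V_A = -3.58 V.
W_ext = qΔV = (-4.23×10⁻⁹ C)(-3.58 V) = 1.51×10⁻⁸ J.

1.51×10⁻⁸ J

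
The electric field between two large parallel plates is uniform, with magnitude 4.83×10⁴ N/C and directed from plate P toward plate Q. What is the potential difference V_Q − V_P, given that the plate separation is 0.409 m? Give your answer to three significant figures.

In a uniform field, potential decreases in the direction of E: ΔV = −E·d for a displacement d parallel to E.
Going from P to Q is a displacement of 0.409 m along the field, so V_Q − V_P = −Ed = -1.98×10⁴ V.

-1.98×10⁴ V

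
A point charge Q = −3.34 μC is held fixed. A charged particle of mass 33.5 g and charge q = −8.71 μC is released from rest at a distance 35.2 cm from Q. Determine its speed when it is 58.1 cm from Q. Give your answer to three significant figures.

Only the electrostatic force acts, so mechanical energy is conserved: ½mv² = U₁ − U₂ = kQq(1/r₁ − 1/r₂).
U₁ − U₂ = (8.99×10⁹ N·m²/C²)(-3.34×10⁻⁶ C)(-8.71×10⁻⁶ C)(1/0.352 − 1/0.581) = 0.293 J.
v = √(2·0.293/0.0335) = 4.18 m/s.

4.18 m/s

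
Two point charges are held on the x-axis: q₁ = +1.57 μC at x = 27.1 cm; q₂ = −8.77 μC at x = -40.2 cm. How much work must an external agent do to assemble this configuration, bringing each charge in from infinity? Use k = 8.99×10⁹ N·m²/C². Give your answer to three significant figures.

The assembly work is the sum of pairwise potential energies, U = Σ_{i<j} kqᵢqⱼ/rᵢⱼ.
Pair separations: r₁₂ = 0.673 m.
U = (-0.184) = -0.184 J.

-0.184 J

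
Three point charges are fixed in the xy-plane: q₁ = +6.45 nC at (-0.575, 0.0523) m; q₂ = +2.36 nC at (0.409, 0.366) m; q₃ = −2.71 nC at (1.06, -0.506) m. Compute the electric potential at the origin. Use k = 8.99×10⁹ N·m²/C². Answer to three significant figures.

118 V

The total potential is the scalar sum of each charge's contribution, V = Σ kqᵢ/rᵢ.
Distances from the field point to each charge: r₁ = 0.577 m, r₂ = 0.549 m, r₃ = 1.17 m.
V = k[(6.45×10⁻⁹)/(0.577) + (2.36×10⁻⁹)/(0.549) + (-2.71×10⁻⁹)/(1.17)] = 118 V.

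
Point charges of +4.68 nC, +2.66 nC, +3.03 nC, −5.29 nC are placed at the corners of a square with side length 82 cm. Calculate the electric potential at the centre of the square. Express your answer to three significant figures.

The total potential is the scalar sum of each charge's contribution, V = Σ kqᵢ/rᵢ.
The distance from each corner to the centre is a√2/2 = 0.580 m.
V = k[(4.68×10⁻⁹)/(0.580) + (2.66×10⁻⁹)/(0.580) + (3.03×10⁻⁹)/(0.580) + (-5.29×10⁻⁹)/(0.580)] = 78.8 V.

78.8 V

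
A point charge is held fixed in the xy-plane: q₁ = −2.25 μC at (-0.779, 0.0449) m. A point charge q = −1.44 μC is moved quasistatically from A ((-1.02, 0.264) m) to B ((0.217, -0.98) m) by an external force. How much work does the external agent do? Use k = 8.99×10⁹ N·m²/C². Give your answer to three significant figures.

-0.0690 J

For quasistatic motion the external work equals the change in potential energy: W_ext = qΔV = q(V_B − V_A).
At A: distance to the source charge is 0.326 m; V_A = kq₁/r = -6.21×10⁴ V.
At B: distance to the source charge is 1.43 m; V_B = kq₁/r = -1.42×10⁴ V.
ΔV = V_B − V_A = 4.79×10⁴ V.
W_ext = qΔV = (-1.44×10⁻⁶ C)(4.79×10⁴ V) = -0.0690 J.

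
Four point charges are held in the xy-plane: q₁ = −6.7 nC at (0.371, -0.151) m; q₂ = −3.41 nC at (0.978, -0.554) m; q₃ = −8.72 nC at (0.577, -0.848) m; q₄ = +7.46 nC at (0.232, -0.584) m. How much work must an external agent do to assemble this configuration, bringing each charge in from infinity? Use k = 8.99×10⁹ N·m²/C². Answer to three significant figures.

The work to assemble the configuration equals its total potential energy, U = Σ kqᵢqⱼ/rᵢⱼ over all pairs.
Pair separations: r₁₂ = 0.729 m, r₁₃ = 0.727 m, r₁₄ = 0.455 m, r₂₃ = 0.497 m, r₂₄ = 0.747 m, r₃₄ = 0.434 m.
Summing all 6 pair terms gives U = -1.10×10⁻⁶ J.

-1.10×10⁻⁶ J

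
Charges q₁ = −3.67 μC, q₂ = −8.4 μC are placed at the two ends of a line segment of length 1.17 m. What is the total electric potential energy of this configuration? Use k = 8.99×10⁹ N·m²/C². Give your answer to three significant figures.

The assembly work is the sum of pairwise potential energies, U = Σ_{i<j} kqᵢqⱼ/rᵢⱼ.
The separation is r = 1.17 m.
U = (0.237) = 0.237 J.

0.237 J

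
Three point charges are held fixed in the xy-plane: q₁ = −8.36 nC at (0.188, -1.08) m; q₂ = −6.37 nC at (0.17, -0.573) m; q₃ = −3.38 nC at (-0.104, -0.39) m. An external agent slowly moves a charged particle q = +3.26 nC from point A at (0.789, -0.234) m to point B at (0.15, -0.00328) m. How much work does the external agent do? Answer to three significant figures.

For quasistatic motion the external work equals the change in potential energy: W_ext = qΔV = q(V_B − V_A).
At A: distances to the source charges are 1.04 m, 0.706 m, 0.907 m; V_A = Σ kqᵢ/rᵢ = -187 V.
At B: distances to the source charges are 1.08 m, 0.570 m, 0.463 m; V_B = Σ kqᵢ/rᵢ = -236 V.
ΔV = V_B − V_A = -48.8 V.
W_ext = qΔV = (3.26×10⁻⁹ C)(-48.8 V) = -1.59×10⁻⁷ J.

-1.59×10⁻⁷ J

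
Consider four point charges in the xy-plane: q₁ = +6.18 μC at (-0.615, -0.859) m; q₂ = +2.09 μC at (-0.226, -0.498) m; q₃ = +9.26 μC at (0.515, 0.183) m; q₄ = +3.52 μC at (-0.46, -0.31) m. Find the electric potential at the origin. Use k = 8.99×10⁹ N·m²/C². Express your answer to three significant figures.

2.96×10⁵ V

The total potential is the scalar sum of each charge's contribution, V = Σ kqᵢ/rᵢ.
Distances from the field point to each charge: r₁ = 1.06 m, r₂ = 0.547 m, r₃ = 0.547 m, r₄ = 0.555 m.
V = k[(6.18×10⁻⁶)/(1.06) + (2.09×10⁻⁶)/(0.547) + (9.26×10⁻⁶)/(0.547) + (3.52×10⁻⁶)/(0.555)] = 2.96×10⁵ V.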